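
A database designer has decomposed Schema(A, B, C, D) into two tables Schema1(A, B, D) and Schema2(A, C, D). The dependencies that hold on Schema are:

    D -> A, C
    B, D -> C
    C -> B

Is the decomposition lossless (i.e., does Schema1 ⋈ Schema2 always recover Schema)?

Yes

Common attributes: Schema1 ∩ Schema2 = {A, D}.
Closure of {A, D}: D → A, C applies, adding C; C → B applies, adding B. So (A, D)⁺ = {A, B, C, D}.
This closure contains every attribute of Schema1, so Schema1 ∩ Schema2 → Schema1. The join is lossless.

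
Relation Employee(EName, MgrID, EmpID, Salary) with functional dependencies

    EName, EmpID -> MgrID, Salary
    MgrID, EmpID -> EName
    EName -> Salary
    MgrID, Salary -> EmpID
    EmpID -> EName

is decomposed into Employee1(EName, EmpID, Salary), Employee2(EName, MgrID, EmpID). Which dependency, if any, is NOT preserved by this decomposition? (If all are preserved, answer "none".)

Check MgrID, Salary → EmpID: no single fragment contains all of {MgrID, EmpID, Salary}, and the restricted closure of {MgrID, Salary} across the fragments never reaches {EmpID}.
EName, EmpID → MgrID, Salary is preserved.
MgrID, EmpID → EName is preserved.
EName → Salary is preserved.
EmpID → EName is preserved.

MgrID, Salary -> EmpID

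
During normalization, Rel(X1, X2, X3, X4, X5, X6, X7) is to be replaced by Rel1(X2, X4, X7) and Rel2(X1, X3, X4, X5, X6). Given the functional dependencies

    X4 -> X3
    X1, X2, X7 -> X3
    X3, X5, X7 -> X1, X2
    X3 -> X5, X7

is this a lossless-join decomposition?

Yes

Common attributes: Rel1 ∩ Rel2 = {X4}.
Closure of {X4}: X4 → X3 applies, adding X3; X3 → X5, X7 applies, adding X5, X7; X3, X5, X7 → X1, X2 applies, adding X1, X2. So (X4)⁺ = {X1, X2, X3, X4, X5, X7}.
This closure contains every attribute of Rel1, so Rel1 ∩ Rel2 → Rel1. The join is lossless.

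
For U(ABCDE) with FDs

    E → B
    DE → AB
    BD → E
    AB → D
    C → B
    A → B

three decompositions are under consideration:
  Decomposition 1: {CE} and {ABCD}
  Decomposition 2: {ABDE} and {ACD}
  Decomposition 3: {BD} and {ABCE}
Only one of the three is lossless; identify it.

Decomposition 1: common = {C}, closure = {BC} → lossy.
Decomposition 2: common = {AD}, closure = {ABDE} → lossless.
Decomposition 3: common = {B}, closure = {B} → lossy.

Decomposition 2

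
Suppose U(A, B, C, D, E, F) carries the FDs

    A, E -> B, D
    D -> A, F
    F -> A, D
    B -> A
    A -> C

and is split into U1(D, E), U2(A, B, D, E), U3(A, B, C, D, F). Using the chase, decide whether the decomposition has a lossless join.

Chase test. Columns are A, B, C, D, E, F; row i has aⱼ where attribute j ∈ Ui, else bᵢⱼ.
Initial tableau (one row per fragment):
  row 1: b11 b12 b13 a4 a5 b16
  row 2: a1 a2 b23 a4 a5 b26
  row 3: a1 a2 a3 a4 b35 a6
Rows 1 and 2 agree on D; apply D→A, F and equate their A, F entries.
Rows 1 and 3 agree on D; apply D→A, F and equate their A, F entries.
Rows 1 and 2 agree on A; apply A→C and equate their C entries.
Rows 1 and 3 agree on A; apply A→C and equate their C entries.
Rows 1 and 2 agree on A, E; apply A, E→B, D and equate their B, D entries.
Row 1 is now all distinguished symbols — the join is lossless.

Yes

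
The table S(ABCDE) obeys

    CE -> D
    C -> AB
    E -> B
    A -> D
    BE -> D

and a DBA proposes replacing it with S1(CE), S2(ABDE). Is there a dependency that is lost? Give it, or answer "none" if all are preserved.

C -> AB

Check C → AB: no single fragment contains all of {ABC}, and the restricted closure of {C} across the fragments never reaches {AB}.
CE → D is preserved.
E → B is preserved.
A → D is preserved.
BE → D is preserved.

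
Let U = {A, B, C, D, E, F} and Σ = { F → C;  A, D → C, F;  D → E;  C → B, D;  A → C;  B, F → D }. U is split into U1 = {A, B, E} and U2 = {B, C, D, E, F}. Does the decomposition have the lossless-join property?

No

Common attributes: U1 ∩ U2 = {B, E}.
No dependency enlarges {B, E}, so (B, E)⁺ = {B, E}.
The closure contains neither all of U1 = {A, B, E} nor all of U2 = {B, C, D, E, F}, so the common attributes are not a superkey of either fragment. The join is lossy.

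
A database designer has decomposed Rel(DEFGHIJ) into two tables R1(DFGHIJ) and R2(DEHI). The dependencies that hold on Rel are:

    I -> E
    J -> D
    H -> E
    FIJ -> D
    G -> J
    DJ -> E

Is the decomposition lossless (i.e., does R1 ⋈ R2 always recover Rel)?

Common attributes: R1 ∩ R2 = {DHI}.
Closure of {DHI}: I → E applies, adding E. So (DHI)⁺ = {DEHI}.
This closure contains every attribute of R2, so R1 ∩ R2 → R2. The join is lossless.

Yes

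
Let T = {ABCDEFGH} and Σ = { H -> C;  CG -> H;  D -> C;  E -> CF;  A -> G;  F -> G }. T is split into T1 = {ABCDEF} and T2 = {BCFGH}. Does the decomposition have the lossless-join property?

Common attributes: T1 ∩ T2 = {BCF}.
Closure of {BCF}: F → G applies, adding G; CG → H applies, adding H. So (BCF)⁺ = {BCFGH}.
This closure contains every attribute of T2, so T1 ∩ T2 → T2. The join is lossless.

Yes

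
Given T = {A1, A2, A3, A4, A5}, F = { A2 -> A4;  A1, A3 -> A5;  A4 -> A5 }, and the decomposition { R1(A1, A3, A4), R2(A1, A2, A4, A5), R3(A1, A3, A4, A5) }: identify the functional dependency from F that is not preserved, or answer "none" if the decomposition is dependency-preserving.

A2 → A4 lies within R2.
A1, A3 → A5 lies within R3.
A4 → A5 lies within R2.
Every dependency is enforceable on the fragments, so the decomposition is dependency-preserving.

none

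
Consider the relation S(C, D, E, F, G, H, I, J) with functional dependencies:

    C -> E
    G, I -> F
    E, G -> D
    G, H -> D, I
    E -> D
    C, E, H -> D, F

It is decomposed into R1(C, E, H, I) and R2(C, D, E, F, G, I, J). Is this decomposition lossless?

Common attributes: R1 ∩ R2 = {C, E, I}.
Closure of {C, E, I}: E → D applies, adding D. So (C, E, I)⁺ = {C, D, E, I}.
The closure contains neither all of R1 = {C, E, H, I} nor all of R2 = {C, D, E, F, G, I, J}, so the common attributes are not a superkey of either fragment. The join is lossy.

No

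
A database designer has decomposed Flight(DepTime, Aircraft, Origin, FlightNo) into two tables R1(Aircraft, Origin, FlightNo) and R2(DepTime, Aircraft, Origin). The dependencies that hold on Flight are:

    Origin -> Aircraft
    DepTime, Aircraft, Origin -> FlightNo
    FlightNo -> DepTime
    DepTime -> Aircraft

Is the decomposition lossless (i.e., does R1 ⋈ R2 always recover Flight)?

No

Common attributes: R1 ∩ R2 = {Aircraft, Origin}.
No dependency enlarges {Aircraft, Origin}, so (Aircraft, Origin)⁺ = {Aircraft, Origin}.
The closure contains neither all of R1 = {Aircraft, Origin, FlightNo} nor all of R2 = {DepTime, Aircraft, Origin}, so the common attributes are not a superkey of either fragment. The join is lossy.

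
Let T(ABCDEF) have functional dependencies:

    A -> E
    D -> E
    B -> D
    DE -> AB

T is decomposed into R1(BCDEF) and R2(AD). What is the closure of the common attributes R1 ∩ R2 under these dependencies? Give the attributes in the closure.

R1 ∩ R2 = {D}.
D → E applies, adding E
DE → AB applies, adding AB
Closure: {ABDE}.

ABDE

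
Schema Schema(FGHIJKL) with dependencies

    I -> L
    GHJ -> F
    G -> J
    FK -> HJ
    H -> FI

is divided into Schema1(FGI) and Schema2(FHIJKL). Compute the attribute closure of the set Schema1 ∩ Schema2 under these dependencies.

Schema1 ∩ Schema2 = {FI}.
I → L applies, adding L
Closure: {FIL}.

FIL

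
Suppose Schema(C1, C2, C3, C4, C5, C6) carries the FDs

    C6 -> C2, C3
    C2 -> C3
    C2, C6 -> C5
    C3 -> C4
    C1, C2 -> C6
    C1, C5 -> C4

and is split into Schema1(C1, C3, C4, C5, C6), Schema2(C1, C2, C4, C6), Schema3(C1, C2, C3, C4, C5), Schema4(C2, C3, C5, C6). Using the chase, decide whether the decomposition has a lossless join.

Chase test. Columns are C1, C2, C3, C4, C5, C6; row i has aⱼ where attribute j ∈ Schemai, else bᵢⱼ.
Initial tableau (one row per fragment):
  row 1: a1 b12 a3 a4 a5 a6
  row 2: a1 a2 b23 a4 b25 a6
  row 3: a1 a2 a3 a4 a5 b36
  row 4: b41 a2 a3 b44 a5 a6
Rows 1 and 2 agree on C6; apply C6→C2, C3 and equate their C2, C3 entries.
Rows 1 and 2 agree on C2, C6; apply C2, C6→C5 and equate their C5 entries.
Rows 1 and 4 agree on C3; apply C3→C4 and equate their C4 entries.
Rows 1 and 3 agree on C1, C2; apply C1, C2→C6 and equate their C6 entries.
Row 1 is now all distinguished symbols — the join is lossless.

Yes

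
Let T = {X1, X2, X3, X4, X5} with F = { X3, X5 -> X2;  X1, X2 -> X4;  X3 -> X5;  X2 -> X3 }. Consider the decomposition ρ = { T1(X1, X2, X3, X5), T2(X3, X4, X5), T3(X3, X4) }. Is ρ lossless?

No

Chase test. Columns are X1, X2, X3, X4, X5; row i has aⱼ where attribute j ∈ Ti, else bᵢⱼ.
Initial tableau (one row per fragment):
  row 1: a1 a2 a3 b14 a5
  row 2: b21 b22 a3 a4 a5
  row 3: b31 b32 a3 a4 b35
Rows 1 and 2 agree on X3, X5; apply X3, X5→X2 and equate their X2 entries.
Rows 1 and 3 agree on X3; apply X3→X5 and equate their X5 entries.
Rows 1 and 3 agree on X3, X5; apply X3, X5→X2 and equate their X2 entries.
No row becomes fully distinguished — the join is lossy.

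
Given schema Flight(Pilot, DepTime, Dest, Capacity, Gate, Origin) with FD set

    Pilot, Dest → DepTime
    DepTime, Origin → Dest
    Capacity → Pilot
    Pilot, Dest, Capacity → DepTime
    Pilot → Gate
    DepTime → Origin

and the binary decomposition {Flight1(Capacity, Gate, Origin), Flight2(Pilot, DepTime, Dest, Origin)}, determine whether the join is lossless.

No

Common attributes: Flight1 ∩ Flight2 = {Origin}.
No dependency enlarges {Origin}, so (Origin)⁺ = {Origin}.
The closure contains neither all of Flight1 = {Capacity, Gate, Origin} nor all of Flight2 = {Pilot, DepTime, Dest, Origin}, so the common attributes are not a superkey of either fragment. The join is lossy.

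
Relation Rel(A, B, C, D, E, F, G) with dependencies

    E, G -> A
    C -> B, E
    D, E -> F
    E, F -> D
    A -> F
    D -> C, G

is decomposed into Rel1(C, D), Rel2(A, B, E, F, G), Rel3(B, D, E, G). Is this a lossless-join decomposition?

Yes

Chase test. Columns are A, B, C, D, E, F, G; row i has aⱼ where attribute j ∈ Reli, else bᵢⱼ.
Initial tableau (one row per fragment):
  row 1: b11 b12 a3 a4 b15 b16 b17
  row 2: a1 a2 b23 b24 a5 a6 a7
  row 3: b31 a2 b33 a4 a5 b36 a7
Rows 2 and 3 agree on E, G; apply E, G→A and equate their A entries.
Rows 2 and 3 agree on A; apply A→F and equate their F entries.
Rows 1 and 3 agree on D; apply D→C, G and equate their C, G entries.
Rows 1 and 3 agree on C; apply C→B, E and equate their B, E entries.
Rows 1 and 3 agree on D, E; apply D, E→F and equate their F entries.
Rows 1 and 2 agree on E, F; apply E, F→D and equate their D entries.
Rows 1 and 2 agree on D; apply D→C, G and equate their C, G entries.
Rows 1 and 2 agree on E, G; apply E, G→A and equate their A entries.
Row 1 is now all distinguished symbols — the join is lossless.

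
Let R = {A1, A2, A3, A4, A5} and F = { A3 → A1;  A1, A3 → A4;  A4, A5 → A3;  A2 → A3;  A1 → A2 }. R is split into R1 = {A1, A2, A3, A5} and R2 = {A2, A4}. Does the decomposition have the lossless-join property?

Common attributes: R1 ∩ R2 = {A2}.
Closure of {A2}: A2 → A3 applies, adding A3; A3 → A1 applies, adding A1; A1, A3 → A4 applies, adding A4. So (A2)⁺ = {A1, A2, A3, A4}.
This closure contains every attribute of R2, so R1 ∩ R2 → R2. The join is lossless.

Yes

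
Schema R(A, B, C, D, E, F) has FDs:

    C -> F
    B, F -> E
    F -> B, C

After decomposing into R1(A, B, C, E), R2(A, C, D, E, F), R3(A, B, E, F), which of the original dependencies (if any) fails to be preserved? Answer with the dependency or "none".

none

C → F lies within R2.
B, F → E lies within R3.
F → B, C: restricted closure across fragments reaches B, C.
Every dependency is enforceable on the fragments, so the decomposition is dependency-preserving.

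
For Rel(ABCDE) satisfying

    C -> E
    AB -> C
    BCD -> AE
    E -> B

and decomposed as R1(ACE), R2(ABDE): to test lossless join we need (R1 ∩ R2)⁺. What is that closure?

ABCE

R1 ∩ R2 = {AE}.
E → B applies, adding B
AB → C applies, adding C
Closure: {ABCE}.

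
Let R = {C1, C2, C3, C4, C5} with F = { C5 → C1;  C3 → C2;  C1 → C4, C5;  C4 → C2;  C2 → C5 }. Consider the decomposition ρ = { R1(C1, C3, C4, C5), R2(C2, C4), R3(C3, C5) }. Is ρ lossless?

Yes

Chase test. Columns are C1, C2, C3, C4, C5; row i has aⱼ where attribute j ∈ Ri, else bᵢⱼ.
Initial tableau (one row per fragment):
  row 1: a1 b12 a3 a4 a5
  row 2: b21 a2 b23 a4 b25
  row 3: b31 b32 a3 b34 a5
Rows 1 and 3 agree on C5; apply C5→C1 and equate their C1 entries.
Rows 1 and 3 agree on C3; apply C3→C2 and equate their C2 entries.
Rows 1 and 3 agree on C1; apply C1→C4, C5 and equate their C4, C5 entries.
Rows 1 and 2 agree on C4; apply C4→C2 and equate their C2 entries.
Rows 1 and 2 agree on C2; apply C2→C5 and equate their C5 entries.
Rows 1 and 2 agree on C5; apply C5→C1 and equate their C1 entries.
Row 1 is now all distinguished symbols — the join is lossless.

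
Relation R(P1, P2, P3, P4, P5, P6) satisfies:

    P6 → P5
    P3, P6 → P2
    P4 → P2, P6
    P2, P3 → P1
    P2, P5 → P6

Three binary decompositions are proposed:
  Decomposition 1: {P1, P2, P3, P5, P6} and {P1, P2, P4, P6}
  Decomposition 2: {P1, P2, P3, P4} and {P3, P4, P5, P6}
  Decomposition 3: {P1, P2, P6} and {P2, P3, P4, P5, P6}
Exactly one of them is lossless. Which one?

Decomposition 2

Decomposition 1: common = {P1, P2, P6}, closure = {P1, P2, P5, P6} → lossy.
Decomposition 2: common = {P3, P4}, closure = {P1, P2, P3, P4, P5, P6} → lossless.
Decomposition 3: common = {P2, P6}, closure = {P2, P5, P6} → lossy.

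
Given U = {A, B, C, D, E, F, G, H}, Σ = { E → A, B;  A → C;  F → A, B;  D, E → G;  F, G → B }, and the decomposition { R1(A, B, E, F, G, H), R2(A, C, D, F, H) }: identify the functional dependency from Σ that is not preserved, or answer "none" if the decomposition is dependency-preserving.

D, E → G

Check D, E → G: no single fragment contains all of {D, E, G}, and the restricted closure of {D, E} across the fragments never reaches {G}.
E → A, B is preserved.
A → C is preserved.
F → A, B is preserved.
F, G → B is preserved.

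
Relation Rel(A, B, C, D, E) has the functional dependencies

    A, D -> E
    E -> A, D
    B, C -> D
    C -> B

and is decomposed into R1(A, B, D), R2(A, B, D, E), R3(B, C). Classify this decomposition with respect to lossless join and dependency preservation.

lossy and not dependency-preserving

Lossless test (chase): Rows 1 and 2 agree on A, D; apply A, D→E and equate their E entries. No row becomes fully distinguished — the join is lossy.
Dependency preservation: the restricted closure of {B, C} across the fragments never reaches {D}, so B, C → D cannot be enforced without a join — not preserved.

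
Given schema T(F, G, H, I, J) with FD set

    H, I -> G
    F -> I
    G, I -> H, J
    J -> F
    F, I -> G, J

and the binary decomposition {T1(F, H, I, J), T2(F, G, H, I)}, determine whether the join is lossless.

Common attributes: T1 ∩ T2 = {F, H, I}.
Closure of {F, H, I}: H, I → G applies, adding G; G, I → H, J applies, adding J. So (F, H, I)⁺ = {F, G, H, I, J}.
This closure contains every attribute of T1, so T1 ∩ T2 → T1. The join is lossless.

Yes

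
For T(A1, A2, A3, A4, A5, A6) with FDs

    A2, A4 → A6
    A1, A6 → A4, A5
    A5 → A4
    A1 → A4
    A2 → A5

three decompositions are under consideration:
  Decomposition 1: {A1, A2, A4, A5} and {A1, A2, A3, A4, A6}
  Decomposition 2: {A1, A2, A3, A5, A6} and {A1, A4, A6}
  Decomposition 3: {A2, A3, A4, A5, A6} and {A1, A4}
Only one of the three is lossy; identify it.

Decomposition 3

Decomposition 1: common = {A1, A2, A4}, closure = {A1, A2, A4, A5, A6} → lossless.
Decomposition 2: common = {A1, A6}, closure = {A1, A4, A5, A6} → lossless.
Decomposition 3: common = {A4}, closure = {A4} → lossy.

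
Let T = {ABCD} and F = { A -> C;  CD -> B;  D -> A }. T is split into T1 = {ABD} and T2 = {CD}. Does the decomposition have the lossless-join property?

Common attributes: T1 ∩ T2 = {D}.
Closure of {D}: D → A applies, adding A; A → C applies, adding C; CD → B applies, adding B. So (D)⁺ = {ABCD}.
This closure contains every attribute of T1, so T1 ∩ T2 → T1. The join is lossless.

Yes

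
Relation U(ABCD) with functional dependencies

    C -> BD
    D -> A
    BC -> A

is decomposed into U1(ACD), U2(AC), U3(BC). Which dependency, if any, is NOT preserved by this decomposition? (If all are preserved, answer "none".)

C → BD: restricted closure across fragments reaches BD.
D → A lies within U1.
BC → A: restricted closure across fragments reaches A.
Every dependency is enforceable on the fragments, so the decomposition is dependency-preserving.

none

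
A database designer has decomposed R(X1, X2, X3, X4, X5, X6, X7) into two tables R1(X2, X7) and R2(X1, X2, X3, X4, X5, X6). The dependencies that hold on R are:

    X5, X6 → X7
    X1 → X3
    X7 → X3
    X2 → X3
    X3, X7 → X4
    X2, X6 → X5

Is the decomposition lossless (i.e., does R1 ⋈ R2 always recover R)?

Common attributes: R1 ∩ R2 = {X2}.
Closure of {X2}: X2 → X3 applies, adding X3. So (X2)⁺ = {X2, X3}.
The closure contains neither all of R1 = {X2, X7} nor all of R2 = {X1, X2, X3, X4, X5, X6}, so the common attributes are not a superkey of either fragment. The join is lossy.

No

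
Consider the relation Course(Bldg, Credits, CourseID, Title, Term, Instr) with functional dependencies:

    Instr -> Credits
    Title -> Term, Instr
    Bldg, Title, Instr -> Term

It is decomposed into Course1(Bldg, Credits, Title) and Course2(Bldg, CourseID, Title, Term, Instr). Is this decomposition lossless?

Yes

Common attributes: Course1 ∩ Course2 = {Bldg, Title}.
Closure of {Bldg, Title}: Title → Term, Instr applies, adding Term, Instr; Instr → Credits applies, adding Credits. So (Bldg, Title)⁺ = {Bldg, Credits, Title, Term, Instr}.
This closure contains every attribute of Course1, so Course1 ∩ Course2 → Course1. The join is lossless.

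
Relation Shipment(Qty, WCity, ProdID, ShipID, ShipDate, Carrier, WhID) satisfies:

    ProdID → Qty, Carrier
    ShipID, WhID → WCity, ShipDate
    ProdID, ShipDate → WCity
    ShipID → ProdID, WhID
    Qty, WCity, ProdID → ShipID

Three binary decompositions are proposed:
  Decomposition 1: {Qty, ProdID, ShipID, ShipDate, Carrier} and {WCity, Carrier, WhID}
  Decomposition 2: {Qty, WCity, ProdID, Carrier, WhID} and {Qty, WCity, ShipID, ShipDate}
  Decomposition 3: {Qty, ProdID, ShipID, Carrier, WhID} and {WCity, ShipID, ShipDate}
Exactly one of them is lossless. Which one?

Decomposition 1: common = {Carrier}, closure = {Carrier} → lossy.
Decomposition 2: common = {Qty, WCity}, closure = {Qty, WCity} → lossy.
Decomposition 3: common = {ShipID}, closure = {Qty, WCity, ProdID, ShipID, ShipDate, Carrier, WhID} → lossless.

Decomposition 3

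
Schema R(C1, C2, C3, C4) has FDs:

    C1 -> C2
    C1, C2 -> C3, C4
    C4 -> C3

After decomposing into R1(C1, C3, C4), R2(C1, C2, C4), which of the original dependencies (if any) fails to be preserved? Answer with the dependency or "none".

none

C1 → C2 lies within R2.
C1, C2 → C3, C4: restricted closure across fragments reaches C3, C4.
C4 → C3 lies within R1.
Every dependency is enforceable on the fragments, so the decomposition is dependency-preserving.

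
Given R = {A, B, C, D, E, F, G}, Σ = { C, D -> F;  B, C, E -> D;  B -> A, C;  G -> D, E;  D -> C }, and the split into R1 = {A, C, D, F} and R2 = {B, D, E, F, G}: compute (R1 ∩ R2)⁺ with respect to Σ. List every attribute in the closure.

R1 ∩ R2 = {D, F}.
D → C applies, adding C
Closure: {C, D, F}.

C, D, F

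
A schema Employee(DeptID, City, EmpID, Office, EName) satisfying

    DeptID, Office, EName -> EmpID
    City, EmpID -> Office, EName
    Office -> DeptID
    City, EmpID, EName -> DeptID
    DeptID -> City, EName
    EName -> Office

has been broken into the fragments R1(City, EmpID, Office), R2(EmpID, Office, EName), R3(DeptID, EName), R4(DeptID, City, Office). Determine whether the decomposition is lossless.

Yes

Chase test. Columns are DeptID, City, EmpID, Office, EName; row i has aⱼ where attribute j ∈ Ri, else bᵢⱼ.
Initial tableau (one row per fragment):
  row 1: b11 a2 a3 a4 b15
  row 2: b21 b22 a3 a4 a5
  row 3: a1 b32 b33 b34 a5
  row 4: a1 a2 b43 a4 b45
Rows 1 and 2 agree on Office; apply Office→DeptID and equate their DeptID entries.
Rows 1 and 4 agree on Office; apply Office→DeptID and equate their DeptID entries.
Rows 1 and 2 agree on DeptID; apply DeptID→City, EName and equate their City, EName entries.
Rows 1 and 3 agree on DeptID; apply DeptID→City, EName and equate their City, EName entries.
Rows 1 and 4 agree on DeptID; apply DeptID→City, EName and equate their City, EName entries.
Rows 1 and 3 agree on EName; apply EName→Office and equate their Office entries.
Rows 1 and 3 agree on DeptID, Office, EName; apply DeptID, Office, EName→EmpID and equate their EmpID entries.
Rows 1 and 4 agree on DeptID, Office, EName; apply DeptID, Office, EName→EmpID and equate their EmpID entries.
Row 1 is now all distinguished symbols — the join is lossless.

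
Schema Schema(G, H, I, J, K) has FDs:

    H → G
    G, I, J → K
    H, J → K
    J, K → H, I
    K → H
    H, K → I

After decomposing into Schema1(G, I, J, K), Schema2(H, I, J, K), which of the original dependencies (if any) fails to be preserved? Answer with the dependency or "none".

H → G

Check H → G: no single fragment contains all of {G, H}, and the restricted closure of {H} across the fragments never reaches {G}.
G, I, J → K is preserved.
H, J → K is preserved.
J, K → H, I is preserved.
K → H is preserved.
H, K → I is preserved.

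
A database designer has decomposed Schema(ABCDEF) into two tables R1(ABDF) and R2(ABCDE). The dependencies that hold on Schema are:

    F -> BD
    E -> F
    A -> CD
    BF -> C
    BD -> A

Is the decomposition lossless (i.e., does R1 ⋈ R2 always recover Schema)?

Common attributes: R1 ∩ R2 = {ABD}.
Closure of {ABD}: A → CD applies, adding C. So (ABD)⁺ = {ABCD}.
The closure contains neither all of R1 = {ABDF} nor all of R2 = {ABCDE}, so the common attributes are not a superkey of either fragment. The join is lossy.

No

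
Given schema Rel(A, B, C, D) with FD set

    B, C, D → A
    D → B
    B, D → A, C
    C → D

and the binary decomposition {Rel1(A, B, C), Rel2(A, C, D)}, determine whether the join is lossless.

Common attributes: Rel1 ∩ Rel2 = {A, C}.
Closure of {A, C}: C → D applies, adding D; D → B applies, adding B. So (A, C)⁺ = {A, B, C, D}.
This closure contains every attribute of Rel1, so Rel1 ∩ Rel2 → Rel1. The join is lossless.

Yes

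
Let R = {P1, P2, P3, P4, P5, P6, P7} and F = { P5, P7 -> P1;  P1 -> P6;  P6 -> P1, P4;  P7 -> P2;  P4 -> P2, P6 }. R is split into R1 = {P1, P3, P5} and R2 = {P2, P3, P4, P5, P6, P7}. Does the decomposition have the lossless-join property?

Common attributes: R1 ∩ R2 = {P3, P5}.
No dependency enlarges {P3, P5}, so (P3, P5)⁺ = {P3, P5}.
The closure contains neither all of R1 = {P1, P3, P5} nor all of R2 = {P2, P3, P4, P5, P6, P7}, so the common attributes are not a superkey of either fragment. The join is lossy.

No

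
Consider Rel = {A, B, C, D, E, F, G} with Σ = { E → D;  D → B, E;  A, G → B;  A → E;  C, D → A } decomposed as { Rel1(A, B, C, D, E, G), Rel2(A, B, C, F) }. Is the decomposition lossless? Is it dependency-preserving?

Lossless test: (A, B, C)⁺ = {A, B, C, D, E}, which is a superkey of neither fragment — lossy.
Dependency preservation: every FD's attributes lie within a single fragment, so each can be enforced locally — preserved.

lossy but dependency-preserving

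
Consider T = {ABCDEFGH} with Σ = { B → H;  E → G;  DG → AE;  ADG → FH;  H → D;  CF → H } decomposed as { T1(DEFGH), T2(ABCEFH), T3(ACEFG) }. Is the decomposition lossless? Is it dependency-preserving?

lossless and dependency-preserving

Lossless test (chase): Rows 1 and 2 agree on E; apply E→G and equate their G entries. Rows 1 and 2 agree on H; apply H→D and equate their D entries. Rows 2 and 3 agree on CF; apply CF→H and equate their H entries. Rows 1 and 2 agree on DG; apply DG→AE and equate their AE entries. Rows 1 and 3 agree on H; apply H→D and equate their D entries. Row 2 is now all distinguished symbols — the join is lossless.
Dependency preservation: DG → AE; ADG → FH are not contained in any single fragment, but the restricted closure of each left-hand side across the fragments still reaches the right-hand side; the remaining FDs each lie inside some fragment. All dependencies are preserved.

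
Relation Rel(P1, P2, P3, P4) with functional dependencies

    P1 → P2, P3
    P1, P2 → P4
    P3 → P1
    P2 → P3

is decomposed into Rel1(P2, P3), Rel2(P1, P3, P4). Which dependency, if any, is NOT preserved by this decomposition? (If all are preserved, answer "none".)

P1 → P2, P3: restricted closure across fragments reaches P2, P3.
P1, P2 → P4: restricted closure across fragments reaches P4.
P3 → P1 lies within Rel2.
P2 → P3 lies within Rel1.
Every dependency is enforceable on the fragments, so the decomposition is dependency-preserving.

none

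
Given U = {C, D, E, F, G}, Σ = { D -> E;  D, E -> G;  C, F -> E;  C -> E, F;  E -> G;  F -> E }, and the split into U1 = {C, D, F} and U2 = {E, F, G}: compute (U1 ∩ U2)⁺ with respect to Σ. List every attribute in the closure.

E, F, G

U1 ∩ U2 = {F}.
F → E applies, adding E
E → G applies, adding G
Closure: {E, F, G}.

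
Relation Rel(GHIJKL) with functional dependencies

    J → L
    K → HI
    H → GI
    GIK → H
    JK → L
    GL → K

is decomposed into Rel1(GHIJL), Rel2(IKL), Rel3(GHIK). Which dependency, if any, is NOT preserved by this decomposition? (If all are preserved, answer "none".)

GL → K

Check GL → K: no single fragment contains all of {GKL}, and the restricted closure of {GL} across the fragments never reaches {K}.
J → L is preserved.
K → HI is preserved.
H → GI is preserved.
GIK → H is preserved.
JK → L is preserved.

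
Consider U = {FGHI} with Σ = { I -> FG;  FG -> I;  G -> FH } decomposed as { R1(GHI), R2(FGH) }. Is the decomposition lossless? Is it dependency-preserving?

Lossless test: (GH)⁺ = {FGHI}, which contains all of one fragment — lossless.
Dependency preservation: I → FG; FG → I are not contained in any single fragment, but the restricted closure of each left-hand side across the fragments still reaches the right-hand side; the remaining FDs each lie inside some fragment. All dependencies are preserved.

lossless and dependency-preserving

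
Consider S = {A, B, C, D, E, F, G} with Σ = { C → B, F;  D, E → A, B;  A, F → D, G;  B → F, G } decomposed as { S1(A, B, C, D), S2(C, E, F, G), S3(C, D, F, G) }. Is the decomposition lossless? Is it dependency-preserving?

lossy and not dependency-preserving

Lossless test (chase): Rows 1 and 2 agree on C; apply C→B, F and equate their B, F entries. Rows 1 and 3 agree on C; apply C→B, F and equate their B, F entries. Rows 1 and 2 agree on B; apply B→F, G and equate their F, G entries. No row becomes fully distinguished — the join is lossy.
Dependency preservation: the restricted closure of {D, E} across the fragments never reaches {A, B}, so D, E → A, B cannot be enforced without a join — not preserved.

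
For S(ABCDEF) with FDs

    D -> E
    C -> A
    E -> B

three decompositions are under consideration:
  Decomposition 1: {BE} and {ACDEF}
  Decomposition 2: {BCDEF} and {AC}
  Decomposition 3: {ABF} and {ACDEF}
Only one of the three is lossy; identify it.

Decomposition 1: common = {E}, closure = {BE} → lossless.
Decomposition 2: common = {C}, closure = {AC} → lossless.
Decomposition 3: common = {AF}, closure = {AF} → lossy.

Decomposition 3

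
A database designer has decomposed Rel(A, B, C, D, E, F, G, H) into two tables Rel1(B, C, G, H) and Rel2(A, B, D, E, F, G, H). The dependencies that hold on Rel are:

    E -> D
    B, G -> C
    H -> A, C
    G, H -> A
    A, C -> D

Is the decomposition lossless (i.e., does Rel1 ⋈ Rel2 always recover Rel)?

Yes

Common attributes: Rel1 ∩ Rel2 = {B, G, H}.
Closure of {B, G, H}: B, G → C applies, adding C; H → A, C applies, adding A; A, C → D applies, adding D. So (B, G, H)⁺ = {A, B, C, D, G, H}.
This closure contains every attribute of Rel1, so Rel1 ∩ Rel2 → Rel1. The join is lossless.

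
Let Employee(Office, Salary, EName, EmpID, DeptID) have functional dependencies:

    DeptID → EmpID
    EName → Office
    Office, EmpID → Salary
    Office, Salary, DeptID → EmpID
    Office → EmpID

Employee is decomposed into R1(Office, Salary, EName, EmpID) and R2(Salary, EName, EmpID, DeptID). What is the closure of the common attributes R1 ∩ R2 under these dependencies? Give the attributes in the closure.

R1 ∩ R2 = {Salary, EName, EmpID}.
EName → Office applies, adding Office
Closure: {Office, Salary, EName, EmpID}.

Office, Salary, EName, EmpID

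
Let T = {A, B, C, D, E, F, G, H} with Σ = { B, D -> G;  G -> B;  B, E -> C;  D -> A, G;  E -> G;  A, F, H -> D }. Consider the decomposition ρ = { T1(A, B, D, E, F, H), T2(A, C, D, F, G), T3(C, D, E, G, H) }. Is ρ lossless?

Yes

Chase test. Columns are A, B, C, D, E, F, G, H; row i has aⱼ where attribute j ∈ Ti, else bᵢⱼ.
Initial tableau (one row per fragment):
  row 1: a1 a2 b13 a4 a5 a6 b17 a8
  row 2: a1 b22 a3 a4 b25 a6 a7 b28
  row 3: b31 b32 a3 a4 a5 b36 a7 a8
Rows 2 and 3 agree on G; apply G→B and equate their B entries.
Rows 1 and 2 agree on D; apply D→A, G and equate their A, G entries.
Rows 1 and 3 agree on D; apply D→A, G and equate their A, G entries.
Rows 1 and 2 agree on G; apply G→B and equate their B entries.
Rows 1 and 3 agree on B, E; apply B, E→C and equate their C entries.
Row 1 is now all distinguished symbols — the join is lossless.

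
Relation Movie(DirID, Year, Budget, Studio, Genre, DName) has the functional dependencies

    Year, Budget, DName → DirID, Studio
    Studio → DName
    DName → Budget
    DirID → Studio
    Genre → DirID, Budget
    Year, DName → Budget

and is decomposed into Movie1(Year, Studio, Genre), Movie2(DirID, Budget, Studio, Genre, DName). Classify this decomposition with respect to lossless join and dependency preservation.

lossless but not dependency-preserving

Lossless test: (Studio, Genre)⁺ = {DirID, Budget, Studio, Genre, DName}, which contains all of one fragment — lossless.
Dependency preservation: the restricted closure of {Year, Budget, DName} across the fragments never reaches {DirID, Studio}, so Year, Budget, DName → DirID, Studio cannot be enforced without a join — not preserved.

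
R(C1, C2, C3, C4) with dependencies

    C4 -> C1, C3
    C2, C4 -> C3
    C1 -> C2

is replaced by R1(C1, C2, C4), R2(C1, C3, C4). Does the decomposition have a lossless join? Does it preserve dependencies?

lossless and dependency-preserving

Lossless test: (C1, C4)⁺ = {C1, C2, C3, C4}, which contains all of one fragment — lossless.
Dependency preservation: C2, C4 → C3 is not contained in any single fragment, but the restricted closure of its left-hand side across the fragments still reaches the right-hand side; the remaining FDs each lie inside some fragment. All dependencies are preserved.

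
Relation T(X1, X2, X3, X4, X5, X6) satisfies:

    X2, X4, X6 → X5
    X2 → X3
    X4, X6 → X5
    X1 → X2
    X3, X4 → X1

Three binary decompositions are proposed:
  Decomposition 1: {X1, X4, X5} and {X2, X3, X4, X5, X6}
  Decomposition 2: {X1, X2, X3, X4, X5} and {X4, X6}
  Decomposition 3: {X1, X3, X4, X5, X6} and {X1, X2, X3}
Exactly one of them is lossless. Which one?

Decomposition 1: common = {X4, X5}, closure = {X4, X5} → lossy.
Decomposition 2: common = {X4}, closure = {X4} → lossy.
Decomposition 3: common = {X1, X3}, closure = {X1, X2, X3} → lossless.

Decomposition 3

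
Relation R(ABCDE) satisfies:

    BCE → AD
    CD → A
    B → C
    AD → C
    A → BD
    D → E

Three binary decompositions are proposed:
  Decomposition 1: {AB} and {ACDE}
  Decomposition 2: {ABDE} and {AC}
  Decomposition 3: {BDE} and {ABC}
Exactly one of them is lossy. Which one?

Decomposition 1: common = {A}, closure = {ABCDE} → lossless.
Decomposition 2: common = {A}, closure = {ABCDE} → lossless.
Decomposition 3: common = {B}, closure = {BC} → lossy.

Decomposition 3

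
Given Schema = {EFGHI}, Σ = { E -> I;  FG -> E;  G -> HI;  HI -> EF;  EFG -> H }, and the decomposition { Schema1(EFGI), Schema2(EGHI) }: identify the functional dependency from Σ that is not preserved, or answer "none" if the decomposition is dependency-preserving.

Check HI → EF: no single fragment contains all of {EFHI}, and the restricted closure of {HI} across the fragments never reaches {EF}.
E → I is preserved.
FG → E is preserved.
G → HI is preserved.
EFG → H is preserved.

HI -> EF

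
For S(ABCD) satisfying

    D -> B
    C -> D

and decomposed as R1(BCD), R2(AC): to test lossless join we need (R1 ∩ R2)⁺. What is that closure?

R1 ∩ R2 = {C}.
C → D applies, adding D
D → B applies, adding B
Closure: {BCD}.

BCD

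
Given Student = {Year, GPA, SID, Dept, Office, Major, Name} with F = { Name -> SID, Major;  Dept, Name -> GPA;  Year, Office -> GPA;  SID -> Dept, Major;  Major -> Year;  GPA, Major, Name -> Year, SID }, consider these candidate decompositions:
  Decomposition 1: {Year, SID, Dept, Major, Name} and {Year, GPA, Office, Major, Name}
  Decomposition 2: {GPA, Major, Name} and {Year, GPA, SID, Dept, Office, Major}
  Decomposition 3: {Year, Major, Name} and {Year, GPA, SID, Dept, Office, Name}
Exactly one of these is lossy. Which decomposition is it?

Decomposition 1: common = {Year, Major, Name}, closure = {Year, GPA, SID, Dept, Major, Name} → lossless.
Decomposition 2: common = {GPA, Major}, closure = {Year, GPA, Major} → lossy.
Decomposition 3: common = {Year, Name}, closure = {Year, GPA, SID, Dept, Major, Name} → lossless.

Decomposition 2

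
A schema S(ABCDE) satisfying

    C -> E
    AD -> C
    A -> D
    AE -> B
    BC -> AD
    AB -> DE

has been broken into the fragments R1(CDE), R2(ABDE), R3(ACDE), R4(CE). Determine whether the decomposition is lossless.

Yes

Chase test. Columns are ABCDE; row i has aⱼ where attribute j ∈ Ri, else bᵢⱼ.
Initial tableau (one row per fragment):
  row 1: b11 b12 a3 a4 a5
  row 2: a1 a2 b23 a4 a5
  row 3: a1 b32 a3 a4 a5
  row 4: b41 b42 a3 b44 a5
Rows 2 and 3 agree on AD; apply AD→C and equate their C entries.
Rows 2 and 3 agree on AE; apply AE→B and equate their B entries.
Row 2 is now all distinguished symbols — the join is lossless.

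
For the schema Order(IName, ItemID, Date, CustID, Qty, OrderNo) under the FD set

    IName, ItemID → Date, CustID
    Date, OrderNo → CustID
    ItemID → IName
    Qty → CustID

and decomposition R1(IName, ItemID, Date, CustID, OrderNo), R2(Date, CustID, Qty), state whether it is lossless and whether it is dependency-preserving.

lossy but dependency-preserving

Lossless test: (Date, CustID)⁺ = {Date, CustID}, which is a superkey of neither fragment — lossy.
Dependency preservation: every FD's attributes lie within a single fragment, so each can be enforced locally — preserved.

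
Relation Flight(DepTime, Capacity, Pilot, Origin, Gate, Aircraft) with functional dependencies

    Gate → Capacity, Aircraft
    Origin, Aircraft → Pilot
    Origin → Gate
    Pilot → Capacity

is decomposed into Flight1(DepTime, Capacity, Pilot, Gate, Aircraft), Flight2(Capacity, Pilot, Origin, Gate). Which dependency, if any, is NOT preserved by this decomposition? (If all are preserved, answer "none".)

Gate → Capacity, Aircraft lies within Flight1.
Origin, Aircraft → Pilot: restricted closure across fragments reaches Pilot.
Origin → Gate lies within Flight2.
Pilot → Capacity lies within Flight1.
Every dependency is enforceable on the fragments, so the decomposition is dependency-preserving.

none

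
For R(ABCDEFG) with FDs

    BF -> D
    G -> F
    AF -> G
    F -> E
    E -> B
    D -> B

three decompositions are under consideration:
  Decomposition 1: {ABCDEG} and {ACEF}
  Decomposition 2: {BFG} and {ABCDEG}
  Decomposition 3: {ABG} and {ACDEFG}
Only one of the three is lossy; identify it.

Decomposition 1

Decomposition 1: common = {ACE}, closure = {ABCE} → lossy.
Decomposition 2: common = {BG}, closure = {BDEFG} → lossless.
Decomposition 3: common = {AG}, closure = {ABDEFG} → lossless.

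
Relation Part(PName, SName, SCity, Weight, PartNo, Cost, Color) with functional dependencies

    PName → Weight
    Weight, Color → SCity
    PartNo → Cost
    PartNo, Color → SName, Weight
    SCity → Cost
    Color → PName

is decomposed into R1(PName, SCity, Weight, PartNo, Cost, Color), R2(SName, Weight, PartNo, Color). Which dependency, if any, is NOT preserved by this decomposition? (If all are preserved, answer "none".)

none

PName → Weight lies within R1.
Weight, Color → SCity lies within R1.
PartNo → Cost lies within R1.
PartNo, Color → SName, Weight lies within R2.
SCity → Cost lies within R1.
Color → PName lies within R1.
Every dependency is enforceable on the fragments, so the decomposition is dependency-preserving.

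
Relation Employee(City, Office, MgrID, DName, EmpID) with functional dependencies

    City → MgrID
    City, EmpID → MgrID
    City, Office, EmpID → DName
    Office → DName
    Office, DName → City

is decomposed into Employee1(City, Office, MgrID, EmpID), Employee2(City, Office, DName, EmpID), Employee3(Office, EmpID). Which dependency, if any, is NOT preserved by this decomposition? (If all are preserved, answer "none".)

none

City → MgrID lies within Employee1.
City, EmpID → MgrID lies within Employee1.
City, Office, EmpID → DName lies within Employee2.
Office → DName lies within Employee2.
Office, DName → City lies within Employee2.
Every dependency is enforceable on the fragments, so the decomposition is dependency-preserving.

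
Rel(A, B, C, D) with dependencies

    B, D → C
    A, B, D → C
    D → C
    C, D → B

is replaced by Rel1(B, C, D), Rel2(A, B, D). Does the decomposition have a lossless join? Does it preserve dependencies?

lossless and dependency-preserving

Lossless test: (B, D)⁺ = {B, C, D}, which contains all of one fragment — lossless.
Dependency preservation: A, B, D → C is not contained in any single fragment, but the restricted closure of its left-hand side across the fragments still reaches the right-hand side; the remaining FDs each lie inside some fragment. All dependencies are preserved.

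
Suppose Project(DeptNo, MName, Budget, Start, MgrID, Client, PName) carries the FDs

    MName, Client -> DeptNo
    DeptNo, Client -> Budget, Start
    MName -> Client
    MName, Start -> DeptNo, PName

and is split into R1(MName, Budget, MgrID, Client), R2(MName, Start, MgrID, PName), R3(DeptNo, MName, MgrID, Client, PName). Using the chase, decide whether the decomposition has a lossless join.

Yes

Chase test. Columns are DeptNo, MName, Budget, Start, MgrID, Client, PName; row i has aⱼ where attribute j ∈ Ri, else bᵢⱼ.
Initial tableau (one row per fragment):
  row 1: b11 a2 a3 b14 a5 a6 b17
  row 2: b21 a2 b23 a4 a5 b26 a7
  row 3: a1 a2 b33 b34 a5 a6 a7
Rows 1 and 3 agree on MName, Client; apply MName, Client→DeptNo and equate their DeptNo entries.
Rows 1 and 3 agree on DeptNo, Client; apply DeptNo, Client→Budget, Start and equate their Budget, Start entries.
Rows 1 and 2 agree on MName; apply MName→Client and equate their Client entries.
Rows 1 and 3 agree on MName, Start; apply MName, Start→DeptNo, PName and equate their DeptNo, PName entries.
Rows 1 and 2 agree on MName, Client; apply MName, Client→DeptNo and equate their DeptNo entries.
Rows 1 and 2 agree on DeptNo, Client; apply DeptNo, Client→Budget, Start and equate their Budget, Start entries.
Row 1 is now all distinguished symbols — the join is lossless.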